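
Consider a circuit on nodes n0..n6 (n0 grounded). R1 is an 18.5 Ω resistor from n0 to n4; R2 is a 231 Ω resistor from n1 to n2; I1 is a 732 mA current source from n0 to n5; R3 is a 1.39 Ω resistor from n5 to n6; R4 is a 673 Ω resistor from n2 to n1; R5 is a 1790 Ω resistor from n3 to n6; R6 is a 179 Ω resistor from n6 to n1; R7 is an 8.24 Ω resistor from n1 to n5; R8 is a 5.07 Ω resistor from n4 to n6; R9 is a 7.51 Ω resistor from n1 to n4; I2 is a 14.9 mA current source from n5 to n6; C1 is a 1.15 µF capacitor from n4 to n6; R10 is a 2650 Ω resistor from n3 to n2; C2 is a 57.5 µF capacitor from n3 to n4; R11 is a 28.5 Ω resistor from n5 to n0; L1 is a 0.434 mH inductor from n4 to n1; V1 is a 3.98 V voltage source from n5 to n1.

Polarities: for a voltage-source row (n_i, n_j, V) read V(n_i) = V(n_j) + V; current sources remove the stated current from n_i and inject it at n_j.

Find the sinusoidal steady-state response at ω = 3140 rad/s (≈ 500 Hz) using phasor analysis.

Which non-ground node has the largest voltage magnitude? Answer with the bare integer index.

5

Element admittances at ω=3140 rad/s:
  Y(R1) = 0.05405+0.000j S between n0,n4
  Y(R2) = 0.004329+0.000j S between n1,n2
  I1: injects 0.732 A into n5 (from n0)
  Y(R3) = 0.7194+0.000j S between n5,n6
  Y(R4) = 0.001486+0.000j S between n2,n1
  Y(R5) = 0.0005587+0.000j S between n3,n6
  Y(R6) = 0.005587+0.000j S between n6,n1
  Y(R7) = 0.1214+0.000j S between n1,n5
  Y(R8) = 0.1972+0.000j S between n4,n6
  Y(R9) = 0.1332+0.000j S between n1,n4
  I2: injects 0.0149 A into n6 (from n5)
  Y(C1) = 0.000+0.003611j S between n4,n6
  Y(R10) = 0.0003774+0.000j S between n3,n2
  Y(C2) = 0.000+0.1806j S between n3,n4
  Y(R11) = 0.03509+0.000j S between n5,n0
  Y(L1) = 0.000-0.7338j S between n4,n1
  V1: constraint V(n5)−V(n1) = 3.98
Assemble and solve the 7×7 MNA system:
  V(n1)=6.574-0.1837j  V(n2)=6.581-0.1658j  V(n3)=6.690+0.1101j  V(n4)=6.691+0.1193j  V(n5)=10.55-0.1837j  V(n6)=9.717-0.1306j
  i(V1)=-0.7384+0.04465j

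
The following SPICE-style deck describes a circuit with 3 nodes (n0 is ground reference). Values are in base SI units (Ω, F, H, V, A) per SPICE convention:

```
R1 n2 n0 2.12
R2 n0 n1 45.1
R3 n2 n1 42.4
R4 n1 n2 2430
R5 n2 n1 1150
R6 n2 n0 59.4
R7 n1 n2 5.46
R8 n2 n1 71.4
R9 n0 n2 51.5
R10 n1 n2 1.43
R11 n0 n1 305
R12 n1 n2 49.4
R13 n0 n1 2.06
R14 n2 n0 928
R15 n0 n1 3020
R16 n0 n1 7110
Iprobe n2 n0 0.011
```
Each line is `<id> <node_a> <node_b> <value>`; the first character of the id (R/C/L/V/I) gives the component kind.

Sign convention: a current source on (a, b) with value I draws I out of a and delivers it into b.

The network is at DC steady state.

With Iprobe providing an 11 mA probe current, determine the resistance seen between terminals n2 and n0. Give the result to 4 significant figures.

R_eq = 1.190 Ω

Apply KCL at each of the 2 non-ground nodes and solve the resulting linear system.
Node n1: branches {R2, R3, R4, R5, R7, R8, R10, R11, R12, R13, R15, R16} → V_1 = -0.008482
Node n2: branches {R1, R3, R4, R5, R6, R7, R8, R9, R10, R12, R14, Iprobe} → V_2 = -0.01309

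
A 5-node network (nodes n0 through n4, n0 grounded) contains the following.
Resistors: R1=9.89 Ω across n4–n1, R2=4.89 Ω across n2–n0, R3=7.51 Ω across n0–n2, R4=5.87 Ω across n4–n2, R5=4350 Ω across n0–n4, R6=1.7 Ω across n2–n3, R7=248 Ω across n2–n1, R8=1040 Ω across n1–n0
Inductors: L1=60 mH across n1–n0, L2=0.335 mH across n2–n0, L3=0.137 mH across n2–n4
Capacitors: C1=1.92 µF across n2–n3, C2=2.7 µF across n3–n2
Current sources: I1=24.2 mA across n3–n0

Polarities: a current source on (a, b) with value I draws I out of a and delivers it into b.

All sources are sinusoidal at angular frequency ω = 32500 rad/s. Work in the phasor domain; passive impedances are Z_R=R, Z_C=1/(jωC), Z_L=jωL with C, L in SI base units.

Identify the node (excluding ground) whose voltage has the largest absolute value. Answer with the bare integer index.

3

MNA unknowns: 4 node voltages V₁..V_4
R1: Y=0.1011+0.000j on G[4,1]
R2: Y=0.2045+0.000j on G[2,0]
R3: Y=0.1332+0.000j on G[0,2]
L1: Y=0.000-0.0005128j on G[1,0]
R4: Y=0.1704+0.000j on G[4,2]
R5: Y=0.0002299+0.000j on G[0,4]
C1: Y=0.000+0.06240j on G[2,3]
R6: Y=0.5882+0.000j on G[2,3]
L2: Y=0.000-0.09185j on G[2,0]
C2: Y=0.000+0.08775j on G[3,2]
R7: Y=0.004032+0.000j on G[2,1]
R8: Y=0.0009615+0.000j on G[1,0]
L3: Y=0.000-0.2246j on G[2,4]
I1: z[3]−=0.0242, z[0]+=0.0242
solve → V1=-0.06559-0.01807j, V2=-0.06648-0.01812j, V3=-0.1051-0.008262j, V4=-0.06627-0.01791j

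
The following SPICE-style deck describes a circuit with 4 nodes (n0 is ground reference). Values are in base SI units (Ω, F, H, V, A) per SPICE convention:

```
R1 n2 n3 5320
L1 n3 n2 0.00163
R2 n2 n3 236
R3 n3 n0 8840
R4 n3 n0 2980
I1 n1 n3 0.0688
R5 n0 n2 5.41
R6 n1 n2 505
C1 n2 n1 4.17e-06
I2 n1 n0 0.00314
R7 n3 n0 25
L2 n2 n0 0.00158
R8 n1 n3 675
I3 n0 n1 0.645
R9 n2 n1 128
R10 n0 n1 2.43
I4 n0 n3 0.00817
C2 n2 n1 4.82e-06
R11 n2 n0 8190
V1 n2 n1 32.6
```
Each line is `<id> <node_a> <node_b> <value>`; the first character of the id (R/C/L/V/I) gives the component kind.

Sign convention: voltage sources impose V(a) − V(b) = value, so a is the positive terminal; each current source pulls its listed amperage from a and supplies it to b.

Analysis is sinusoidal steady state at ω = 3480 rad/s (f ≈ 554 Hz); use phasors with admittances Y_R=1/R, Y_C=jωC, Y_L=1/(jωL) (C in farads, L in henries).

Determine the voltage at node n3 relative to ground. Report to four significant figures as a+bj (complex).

Apply KCL at each of the 3 non-ground nodes and solve the resulting linear system.
Node n1: branches {I1, R6, C1, I2, R8, I3, R9, R10, C2, V1} → V_1 = -12.27+6.094j
Node n2: branches {R1, L1, R2, R5, R6, C1, L2, R9, C2, R11, V1} → V_2 = 20.33+6.094j
Node n3: branches {R1, L1, R2, R3, R4, I1, R7, R8, I4} → V_3 = 20.53+1.540j
Source currents: i(V1)=-5.990+1.495j

20.53+1.540j V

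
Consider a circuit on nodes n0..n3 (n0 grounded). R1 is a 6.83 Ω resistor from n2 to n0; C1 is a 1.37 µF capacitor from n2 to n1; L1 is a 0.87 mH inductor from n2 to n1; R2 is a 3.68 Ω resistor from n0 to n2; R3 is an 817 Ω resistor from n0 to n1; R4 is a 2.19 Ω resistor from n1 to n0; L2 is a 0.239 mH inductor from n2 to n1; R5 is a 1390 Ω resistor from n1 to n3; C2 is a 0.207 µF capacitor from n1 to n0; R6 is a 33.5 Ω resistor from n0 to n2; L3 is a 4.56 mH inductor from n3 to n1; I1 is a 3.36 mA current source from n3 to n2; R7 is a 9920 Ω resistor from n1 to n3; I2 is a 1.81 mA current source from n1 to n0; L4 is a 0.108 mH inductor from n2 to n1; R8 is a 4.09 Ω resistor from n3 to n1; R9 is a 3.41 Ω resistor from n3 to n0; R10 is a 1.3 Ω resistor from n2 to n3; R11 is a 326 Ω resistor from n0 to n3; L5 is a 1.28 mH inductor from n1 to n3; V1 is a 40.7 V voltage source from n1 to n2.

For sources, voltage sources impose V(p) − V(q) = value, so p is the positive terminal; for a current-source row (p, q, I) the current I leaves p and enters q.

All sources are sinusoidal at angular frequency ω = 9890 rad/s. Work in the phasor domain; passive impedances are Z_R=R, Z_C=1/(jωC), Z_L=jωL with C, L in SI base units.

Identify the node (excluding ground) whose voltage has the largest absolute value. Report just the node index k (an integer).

Apply KCL at each of the 3 non-ground nodes and solve the resulting linear system.
Node n1: branches {C1, L1, R3, R4, L2, R5, C2, L3, R7, I2, L4, R8, L5, V1} → V_1 = 22.25+0.5387j
Node n2: branches {R1, C1, L1, R2, L2, R6, I1, L4, R10, V1} → V_2 = -18.45+0.5387j
Node n3: branches {R5, L3, I1, R7, R8, R9, R10, R11, L5} → V_3 = -6.485-1.801j
Source currents: i(V1)=-17.47+61.54j

1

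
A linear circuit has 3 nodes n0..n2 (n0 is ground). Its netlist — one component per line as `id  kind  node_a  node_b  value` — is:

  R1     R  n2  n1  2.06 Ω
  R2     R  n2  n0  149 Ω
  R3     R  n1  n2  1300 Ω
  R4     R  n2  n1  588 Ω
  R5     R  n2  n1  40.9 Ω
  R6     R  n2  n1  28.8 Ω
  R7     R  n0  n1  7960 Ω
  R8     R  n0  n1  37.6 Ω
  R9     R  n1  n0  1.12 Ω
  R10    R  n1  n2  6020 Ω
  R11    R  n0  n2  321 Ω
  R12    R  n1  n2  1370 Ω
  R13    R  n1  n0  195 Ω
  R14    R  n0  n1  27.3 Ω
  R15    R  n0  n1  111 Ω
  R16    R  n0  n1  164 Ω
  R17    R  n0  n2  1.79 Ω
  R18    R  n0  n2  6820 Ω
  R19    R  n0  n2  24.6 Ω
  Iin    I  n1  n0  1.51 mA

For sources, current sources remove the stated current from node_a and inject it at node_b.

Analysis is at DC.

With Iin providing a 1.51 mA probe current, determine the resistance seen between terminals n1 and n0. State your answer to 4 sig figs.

R_eq = 0.7905 Ω

Element admittances at DC:
  Y(R1) = 0.4854 S between n2,n1
  Y(R2) = 0.006711 S between n2,n0
  Y(R3) = 0.0007692 S between n1,n2
  Y(R4) = 0.001701 S between n2,n1
  Y(R5) = 0.02445 S between n2,n1
  Y(R6) = 0.03472 S between n2,n1
  Y(R7) = 0.0001256 S between n0,n1
  Y(R8) = 0.02660 S between n0,n1
  Y(R9) = 0.8929 S between n1,n0
  Y(R10) = 0.0001661 S between n1,n2
  Y(R11) = 0.003115 S between n0,n2
  Y(R12) = 0.0007299 S between n1,n2
  Y(R13) = 0.005128 S between n1,n0
  Y(R14) = 0.03663 S between n0,n1
  Y(R15) = 0.009009 S between n0,n1
  Y(R16) = 0.006098 S between n0,n1
  Y(R17) = 0.5587 S between n0,n2
  Y(R18) = 0.0001466 S between n0,n2
  Y(R19) = 0.04065 S between n0,n2
  Iin: injects 0.00151 A into n0 (from n1)
Assemble and solve the 2×2 MNA system:
  V(n1)=-0.001194  V(n2)=-0.0005652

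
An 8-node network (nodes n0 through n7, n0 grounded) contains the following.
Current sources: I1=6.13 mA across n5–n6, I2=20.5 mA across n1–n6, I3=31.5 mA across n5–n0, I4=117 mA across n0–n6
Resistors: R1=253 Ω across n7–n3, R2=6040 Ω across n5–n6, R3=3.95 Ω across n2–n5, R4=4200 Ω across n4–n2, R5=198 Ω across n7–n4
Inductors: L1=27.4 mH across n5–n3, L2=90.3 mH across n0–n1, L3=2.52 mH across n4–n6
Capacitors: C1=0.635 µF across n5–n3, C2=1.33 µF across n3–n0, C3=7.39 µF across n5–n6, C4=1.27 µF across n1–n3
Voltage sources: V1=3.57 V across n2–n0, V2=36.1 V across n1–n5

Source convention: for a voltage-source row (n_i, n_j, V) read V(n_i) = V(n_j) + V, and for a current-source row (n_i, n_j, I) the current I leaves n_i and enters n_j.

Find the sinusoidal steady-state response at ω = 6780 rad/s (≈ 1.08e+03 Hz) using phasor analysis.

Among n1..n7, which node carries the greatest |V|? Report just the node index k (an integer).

1

MNA unknowns: 7 node voltages V₁..V_7 plus 2 source currents (V1, V2)
I1: z[5]−=0.00613, z[6]+=0.00613
R1: Y=0.003953+0.000j on G[7,3]
I2: z[1]−=0.0205, z[6]+=0.0205
L1: Y=0.000-0.005383j on G[5,3]
R2: Y=0.0001656+0.000j on G[5,6]
R3: Y=0.2532+0.000j on G[2,5]
I3: z[5]−=0.0315, z[0]+=0.0315
C1: Y=0.000+0.004305j on G[5,3]
L2: Y=0.000-0.001633j on G[0,1]
I4: z[0]−=0.117, z[6]+=0.117
R4: Y=0.0002381+0.000j on G[4,2]
L3: Y=0.000-0.05853j on G[4,6]
C2: Y=0.000+0.009017j on G[3,0]
R5: Y=0.005051+0.000j on G[7,4]
C3: Y=0.000+0.05010j on G[5,6]
C4: Y=0.000+0.008611j on G[1,3]
V1: row V2−V0=3.57, i_V1 at 2,0
V2: row V1−V5=36.1, i_V2 at 1,5
solve → V1=40.08-0.4462j, V2=3.570+0.000j, V3=19.88+1.921j, V4=4.027-3.413j, V5=3.979-0.4462j, V6=4.243-4.011j, V7=10.99-1.071j
aux → i_V1=0.1035-0.1138j, i_V2=-0.04015-0.1085j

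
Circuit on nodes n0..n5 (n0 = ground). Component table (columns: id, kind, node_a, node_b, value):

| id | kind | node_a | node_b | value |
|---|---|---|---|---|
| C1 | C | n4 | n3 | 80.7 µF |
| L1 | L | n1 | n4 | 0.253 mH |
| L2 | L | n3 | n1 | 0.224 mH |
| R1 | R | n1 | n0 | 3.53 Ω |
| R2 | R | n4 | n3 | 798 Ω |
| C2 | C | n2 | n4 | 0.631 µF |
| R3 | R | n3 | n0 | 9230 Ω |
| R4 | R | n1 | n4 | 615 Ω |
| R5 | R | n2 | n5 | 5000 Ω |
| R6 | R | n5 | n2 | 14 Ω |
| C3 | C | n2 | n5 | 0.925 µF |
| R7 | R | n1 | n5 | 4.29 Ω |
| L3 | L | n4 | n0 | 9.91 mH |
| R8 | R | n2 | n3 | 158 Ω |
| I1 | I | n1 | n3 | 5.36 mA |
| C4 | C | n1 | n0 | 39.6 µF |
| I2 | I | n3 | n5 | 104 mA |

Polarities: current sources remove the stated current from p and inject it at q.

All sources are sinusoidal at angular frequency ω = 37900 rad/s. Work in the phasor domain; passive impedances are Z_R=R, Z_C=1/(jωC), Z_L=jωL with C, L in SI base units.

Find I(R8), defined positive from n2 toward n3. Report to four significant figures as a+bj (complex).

0.003037+0.001446j A

Element admittances at ω=37900 rad/s:
  Y(C1) = 0.000+3.059j S between n4,n3
  Y(L1) = 0.000-0.1043j S between n1,n4
  Y(L2) = 0.000-0.1178j S between n3,n1
  Y(R1) = 0.2833+0.000j S between n1,n0
  Y(R2) = 0.001253+0.000j S between n4,n3
  Y(C2) = 0.000+0.02391j S between n2,n4
  Y(R3) = 0.0001083+0.000j S between n3,n0
  Y(R4) = 0.001626+0.000j S between n1,n4
  Y(R5) = 0.0002000+0.000j S between n2,n5
  Y(R6) = 0.07143+0.000j S between n5,n2
  Y(C3) = 0.000+0.03506j S between n2,n5
  Y(R7) = 0.2331+0.000j S between n1,n5
  Y(L3) = 0.000-0.002662j S between n4,n0
  Y(R8) = 0.006329+0.000j S between n2,n3
  I1: injects 0.00536 A into n3 (from n1)
  Y(C4) = 0.000+1.501j S between n1,n0
  I2: injects 0.104 A into n5 (from n3)
Assemble and solve the 5×5 MNA system:
  V(n1)=7.784e-05-0.0008039j  V(n2)=0.4183-0.2163j  V(n3)=-0.06165-0.4448j  V(n4)=-0.05976-0.4590j  V(n5)=0.4581-0.05605j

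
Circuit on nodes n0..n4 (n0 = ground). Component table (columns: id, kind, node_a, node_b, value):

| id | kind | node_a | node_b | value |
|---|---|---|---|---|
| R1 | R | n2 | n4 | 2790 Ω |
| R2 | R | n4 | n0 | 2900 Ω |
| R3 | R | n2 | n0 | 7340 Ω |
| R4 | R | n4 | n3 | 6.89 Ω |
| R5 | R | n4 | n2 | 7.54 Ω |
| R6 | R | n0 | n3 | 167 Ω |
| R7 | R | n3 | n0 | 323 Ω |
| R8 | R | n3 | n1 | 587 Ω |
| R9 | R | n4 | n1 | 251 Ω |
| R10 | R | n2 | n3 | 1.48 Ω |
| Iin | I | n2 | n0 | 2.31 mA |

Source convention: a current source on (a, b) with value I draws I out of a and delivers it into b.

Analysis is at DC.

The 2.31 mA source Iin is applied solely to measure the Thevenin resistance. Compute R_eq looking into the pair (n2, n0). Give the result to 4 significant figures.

Apply KCL at each of the 4 non-ground nodes and solve the resulting linear system.
Node n1: branches {R8, R9} → V_1 = -0.2422
Node n2: branches {R1, R3, R5, R10, Iin} → V_2 = -0.2444
Node n3: branches {R4, R6, R7, R8, R10} → V_3 = -0.2414
Node n4: branches {R1, R2, R4, R5, R9} → V_4 = -0.2425

R_eq = 105.8 Ω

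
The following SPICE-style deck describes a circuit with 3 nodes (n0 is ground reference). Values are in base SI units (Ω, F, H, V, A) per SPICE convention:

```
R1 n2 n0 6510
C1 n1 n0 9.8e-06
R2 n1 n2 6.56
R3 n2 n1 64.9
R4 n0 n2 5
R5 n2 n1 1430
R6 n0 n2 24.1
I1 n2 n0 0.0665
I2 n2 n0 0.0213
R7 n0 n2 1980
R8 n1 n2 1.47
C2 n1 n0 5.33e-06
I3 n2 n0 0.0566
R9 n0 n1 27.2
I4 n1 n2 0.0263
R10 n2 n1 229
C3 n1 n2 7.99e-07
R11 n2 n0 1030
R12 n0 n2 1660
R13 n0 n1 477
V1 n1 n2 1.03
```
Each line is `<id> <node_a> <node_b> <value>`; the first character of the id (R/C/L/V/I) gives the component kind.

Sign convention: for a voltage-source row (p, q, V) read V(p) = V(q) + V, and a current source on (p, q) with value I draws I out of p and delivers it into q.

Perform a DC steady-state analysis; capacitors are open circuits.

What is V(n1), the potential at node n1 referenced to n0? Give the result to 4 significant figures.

0.3774 V

MNA unknowns: 2 node voltages V₁..V_2 plus 1 source current (V1)
R1: Y=0.0001536 on G[2,0]
C1: Y=0.000 on G[1,0]
R2: Y=0.1524 on G[1,2]
R3: Y=0.01541 on G[2,1]
R4: Y=0.2000 on G[0,2]
R5: Y=0.0006993 on G[2,1]
R6: Y=0.04149 on G[0,2]
I1: z[2]−=0.0665, z[0]+=0.0665
I2: z[2]−=0.0213, z[0]+=0.0213
R7: Y=0.0005051 on G[0,2]
R8: Y=0.6803 on G[1,2]
C2: Y=0.000 on G[1,0]
I3: z[2]−=0.0566, z[0]+=0.0566
R9: Y=0.03676 on G[0,1]
I4: z[1]−=0.0263, z[2]+=0.0263
R10: Y=0.004367 on G[2,1]
C3: Y=0.000 on G[1,2]
R11: Y=0.0009709 on G[2,0]
R12: Y=0.0006024 on G[0,2]
R13: Y=0.002096 on G[0,1]
V1: row V1−V2=1.03, i_V1 at 1,2
solve → V1=0.3774, V2=-0.6526
aux → i_V1=-0.9197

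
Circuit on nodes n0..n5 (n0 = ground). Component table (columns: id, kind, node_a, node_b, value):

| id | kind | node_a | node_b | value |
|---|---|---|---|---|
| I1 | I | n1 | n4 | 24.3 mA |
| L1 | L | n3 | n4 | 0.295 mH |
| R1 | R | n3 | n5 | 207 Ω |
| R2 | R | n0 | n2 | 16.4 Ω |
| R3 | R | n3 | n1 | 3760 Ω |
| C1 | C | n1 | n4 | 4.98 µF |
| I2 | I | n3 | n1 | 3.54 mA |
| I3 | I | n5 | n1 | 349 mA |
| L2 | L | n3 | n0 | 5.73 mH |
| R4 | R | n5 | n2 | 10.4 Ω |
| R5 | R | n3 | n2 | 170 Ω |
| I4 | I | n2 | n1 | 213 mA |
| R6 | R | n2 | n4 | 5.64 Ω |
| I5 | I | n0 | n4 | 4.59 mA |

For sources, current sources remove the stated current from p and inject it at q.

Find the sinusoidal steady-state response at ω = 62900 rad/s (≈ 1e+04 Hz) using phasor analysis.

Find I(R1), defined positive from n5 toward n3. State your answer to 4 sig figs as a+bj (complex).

MNA unknowns: 5 node voltages V₁..V_5
I1: z[1]−=0.0243, z[4]+=0.0243
L1: Y=0.000-0.05389j on G[3,4]
R1: Y=0.004831+0.000j on G[3,5]
R2: Y=0.06098+0.000j on G[0,2]
R3: Y=0.0002660+0.000j on G[3,1]
C1: Y=0.000+0.3132j on G[1,4]
I2: z[3]−=0.00354, z[1]+=0.00354
I3: z[5]−=0.349, z[1]+=0.349
L2: Y=0.000-0.002775j on G[3,0]
R4: Y=0.09615+0.000j on G[5,2]
R5: Y=0.005882+0.000j on G[3,2]
I4: z[2]−=0.213, z[1]+=0.213
R6: Y=0.1773+0.000j on G[2,4]
I5: z[0]−=0.00459, z[4]+=0.00459
solve → V1=3.059-1.513j, V2=0.1046+0.1261j, V3=2.770-0.6444j, V4=3.058+0.2150j, V5=-3.224+0.08920j

-0.02896+0.003544j A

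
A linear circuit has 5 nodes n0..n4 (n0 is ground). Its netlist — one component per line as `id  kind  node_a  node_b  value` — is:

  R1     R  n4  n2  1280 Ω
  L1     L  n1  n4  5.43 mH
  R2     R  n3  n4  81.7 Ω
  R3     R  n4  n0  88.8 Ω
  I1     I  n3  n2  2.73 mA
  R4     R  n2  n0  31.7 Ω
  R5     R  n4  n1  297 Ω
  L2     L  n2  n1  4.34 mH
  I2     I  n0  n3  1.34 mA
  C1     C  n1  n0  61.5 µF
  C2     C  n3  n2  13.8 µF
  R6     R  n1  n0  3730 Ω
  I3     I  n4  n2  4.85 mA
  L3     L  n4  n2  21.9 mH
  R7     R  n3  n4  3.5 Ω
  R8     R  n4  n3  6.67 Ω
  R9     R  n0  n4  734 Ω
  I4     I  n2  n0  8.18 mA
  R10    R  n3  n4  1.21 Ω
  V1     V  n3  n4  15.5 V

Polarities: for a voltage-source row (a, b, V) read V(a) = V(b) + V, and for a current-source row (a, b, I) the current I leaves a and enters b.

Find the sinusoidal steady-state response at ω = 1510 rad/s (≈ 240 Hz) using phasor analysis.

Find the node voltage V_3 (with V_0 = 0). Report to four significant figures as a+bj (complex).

MNA unknowns: 4 node voltages V₁..V_4 plus 1 source current (V1)
R1: Y=0.0007813+0.000j on G[4,2]
L1: Y=0.000-0.1220j on G[1,4]
R2: Y=0.01224+0.000j on G[3,4]
R3: Y=0.01126+0.000j on G[4,0]
I1: z[3]−=0.00273, z[2]+=0.00273
R4: Y=0.03155+0.000j on G[2,0]
R5: Y=0.003367+0.000j on G[4,1]
L2: Y=0.000-0.1526j on G[2,1]
I2: z[0]−=0.00134, z[3]+=0.00134
C1: Y=0.000+0.09287j on G[1,0]
C2: Y=0.000+0.02084j on G[3,2]
R6: Y=0.0002681+0.000j on G[1,0]
I3: z[4]−=0.00485, z[2]+=0.00485
L3: Y=0.000-0.03024j on G[4,2]
R7: Y=0.2857+0.000j on G[3,4]
R8: Y=0.1499+0.000j on G[4,3]
R9: Y=0.001362+0.000j on G[0,4]
I4: z[2]−=0.00818, z[0]+=0.00818
R10: Y=0.8264+0.000j on G[3,4]
V1: row V3−V4=15.5, i_V1 at 3,4
solve → V1=0.03422-0.2260j, V2=-1.801+0.1219j, V3=17.80-0.5516j, V4=2.296-0.5516j
aux → i_V1=-19.77-0.4084j

17.80-0.5516j V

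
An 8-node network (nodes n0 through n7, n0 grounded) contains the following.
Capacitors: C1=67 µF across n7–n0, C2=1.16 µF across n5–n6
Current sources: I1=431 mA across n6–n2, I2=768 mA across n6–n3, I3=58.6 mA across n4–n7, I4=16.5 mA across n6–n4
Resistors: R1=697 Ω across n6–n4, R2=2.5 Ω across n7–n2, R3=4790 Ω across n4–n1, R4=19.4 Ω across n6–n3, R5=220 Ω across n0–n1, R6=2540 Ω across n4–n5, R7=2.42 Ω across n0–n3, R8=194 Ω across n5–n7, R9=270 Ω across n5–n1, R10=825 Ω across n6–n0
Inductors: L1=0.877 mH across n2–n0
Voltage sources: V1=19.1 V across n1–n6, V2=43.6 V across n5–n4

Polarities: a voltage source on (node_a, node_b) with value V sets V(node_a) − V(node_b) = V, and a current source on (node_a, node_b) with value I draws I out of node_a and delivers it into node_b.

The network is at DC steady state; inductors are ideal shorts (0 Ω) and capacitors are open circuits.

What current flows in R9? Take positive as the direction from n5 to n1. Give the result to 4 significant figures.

0.01018 A

Apply KCL at each of the 7 non-ground nodes and solve the resulting linear system.
Node n1: branches {R3, R5, R9, V1} → V_1 = -5.067
Node n2: branches {I1, L1, R2} → V_2 = 0.000
Node n3: branches {I2, R4, R7} → V_3 = -1.028
Node n4: branches {R1, R3, I3, I4, R6, V2} → V_4 = -45.92
Node n5: branches {C2, R6, R8, R9, V2} → V_5 = -2.318
Node n6: branches {I1, R1, I2, R4, I4, C2, R10, V1} → V_6 = -24.17
Node n7: branches {C1, R2, I3, R8} → V_7 = 0.1151
Source currents: i(L1)=0.4771, i(V1)=0.02468, i(V2)=-0.01480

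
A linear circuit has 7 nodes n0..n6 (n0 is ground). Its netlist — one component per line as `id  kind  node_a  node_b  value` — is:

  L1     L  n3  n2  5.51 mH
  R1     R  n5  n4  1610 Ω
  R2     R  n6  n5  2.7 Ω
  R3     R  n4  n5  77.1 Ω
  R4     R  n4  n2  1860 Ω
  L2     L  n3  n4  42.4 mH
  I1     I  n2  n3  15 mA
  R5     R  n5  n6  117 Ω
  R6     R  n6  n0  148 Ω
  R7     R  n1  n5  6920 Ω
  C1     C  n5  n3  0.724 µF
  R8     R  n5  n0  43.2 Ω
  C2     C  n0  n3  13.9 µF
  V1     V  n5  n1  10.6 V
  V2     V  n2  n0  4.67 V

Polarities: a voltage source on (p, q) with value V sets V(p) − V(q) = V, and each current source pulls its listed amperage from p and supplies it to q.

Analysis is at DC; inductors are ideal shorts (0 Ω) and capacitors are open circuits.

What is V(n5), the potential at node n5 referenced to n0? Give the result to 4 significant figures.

MNA unknowns: 6 node voltages V₁..V_6 plus 4 source currents (L1, L2, V1, V2)
L1: row V3−V2=0, i_L1 at 3,2
R1: Y=0.0006211 on G[5,4]
R2: Y=0.3704 on G[6,5]
R3: Y=0.01297 on G[4,5]
R4: Y=0.0005376 on G[4,2]
L2: row V3−V4=0, i_L2 at 3,4
I1: z[2]−=0.015, z[3]+=0.015
R5: Y=0.008547 on G[5,6]
R6: Y=0.006757 on G[6,0]
R7: Y=0.0001445 on G[1,5]
C1: Y=0.000 on G[5,3]
R8: Y=0.02315 on G[5,0]
C2: Y=0.000 on G[0,3]
V1: row V5−V1=10.6, i_V1 at 5,1
V2: row V2−V0=4.67, i_V2 at 2,0
solve → V1=-9.137, V2=4.670, V3=4.670, V4=4.670, V5=1.463, V6=1.438
aux → i_L1=-0.02858, i_L2=0.04358, i_V1=-0.001532, i_V2=-0.04358

1.463 V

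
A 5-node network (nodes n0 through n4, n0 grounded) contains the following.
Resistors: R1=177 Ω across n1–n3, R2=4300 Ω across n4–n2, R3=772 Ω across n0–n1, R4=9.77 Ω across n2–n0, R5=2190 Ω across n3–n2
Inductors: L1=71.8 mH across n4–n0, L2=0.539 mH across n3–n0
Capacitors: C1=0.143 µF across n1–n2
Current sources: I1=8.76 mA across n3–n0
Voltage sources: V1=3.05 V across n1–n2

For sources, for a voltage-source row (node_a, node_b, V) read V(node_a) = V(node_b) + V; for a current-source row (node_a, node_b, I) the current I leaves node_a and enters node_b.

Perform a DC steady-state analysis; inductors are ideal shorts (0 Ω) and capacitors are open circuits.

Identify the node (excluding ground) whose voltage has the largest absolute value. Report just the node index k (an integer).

1

Element admittances at DC:
  Y(R1) = 0.005650 S between n1,n3
  Y(R2) = 0.0002326 S between n4,n2
  L1: short n4↔n0 (DC inductor)
  Y(R3) = 0.001295 S between n0,n1
  Y(R4) = 0.1024 S between n2,n0
  Y(R5) = 0.0004566 S between n3,n2
  L2: short n3↔n0 (DC inductor)
  Y(C1) = 0.000 S between n1,n2
  I1: injects 0.00876 A into n0 (from n3)
  V1: constraint V(n1)−V(n2) = 3.05
Assemble and solve the 7×7 MNA system:
  V(n1)=2.857  V(n2)=-0.1926  V(n3)=0.000  V(n4)=0.000
  i(L1)=-4.479e-05  i(L2)=0.007296  i(V1)=-0.01984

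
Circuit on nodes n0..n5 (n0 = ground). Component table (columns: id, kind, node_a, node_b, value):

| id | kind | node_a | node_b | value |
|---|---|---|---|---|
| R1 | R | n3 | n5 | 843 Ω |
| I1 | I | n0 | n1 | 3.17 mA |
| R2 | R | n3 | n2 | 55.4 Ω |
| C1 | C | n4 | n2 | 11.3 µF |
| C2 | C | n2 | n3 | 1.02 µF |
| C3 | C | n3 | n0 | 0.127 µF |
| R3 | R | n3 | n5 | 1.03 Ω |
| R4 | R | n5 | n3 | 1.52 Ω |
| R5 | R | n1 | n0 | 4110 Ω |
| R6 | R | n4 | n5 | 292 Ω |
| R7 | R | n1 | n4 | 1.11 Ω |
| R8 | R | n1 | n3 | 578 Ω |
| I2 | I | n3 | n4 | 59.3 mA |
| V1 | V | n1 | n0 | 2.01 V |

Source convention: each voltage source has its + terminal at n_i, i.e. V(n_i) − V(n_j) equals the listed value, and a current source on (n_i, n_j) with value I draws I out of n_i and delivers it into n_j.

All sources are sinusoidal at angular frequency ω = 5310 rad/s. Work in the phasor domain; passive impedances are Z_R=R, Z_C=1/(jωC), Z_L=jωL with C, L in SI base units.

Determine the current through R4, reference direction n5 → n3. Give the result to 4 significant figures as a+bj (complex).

0.003450-0.001611j A

MNA unknowns: 5 node voltages V₁..V_5 plus 1 source current (V1)
R1: Y=0.001186+0.000j on G[3,5]
I1: z[0]−=0.00317, z[1]+=0.00317
R2: Y=0.01805+0.000j on G[3,2]
C1: Y=0.000+0.06000j on G[4,2]
C2: Y=0.000+0.005416j on G[2,3]
C3: Y=0.000+0.0006744j on G[3,0]
R3: Y=0.9709+0.000j on G[3,5]
R4: Y=0.6579+0.000j on G[5,3]
R5: Y=0.0002433+0.000j on G[1,0]
R6: Y=0.003425+0.000j on G[4,5]
R7: Y=0.9009+0.000j on G[1,4]
R8: Y=0.001730+0.000j on G[1,3]
I2: z[3]−=0.0593, z[4]+=0.0593
V1: row V1−V0=2.01, i_V1 at 1,0
solve → V1=2.010+0.000j, V2=1.921+0.7589j, V3=-0.4857+1.166j, V4=2.016-0.001876j, V5=-0.4804+1.164j
aux → i_V1=0.003467+0.0003275j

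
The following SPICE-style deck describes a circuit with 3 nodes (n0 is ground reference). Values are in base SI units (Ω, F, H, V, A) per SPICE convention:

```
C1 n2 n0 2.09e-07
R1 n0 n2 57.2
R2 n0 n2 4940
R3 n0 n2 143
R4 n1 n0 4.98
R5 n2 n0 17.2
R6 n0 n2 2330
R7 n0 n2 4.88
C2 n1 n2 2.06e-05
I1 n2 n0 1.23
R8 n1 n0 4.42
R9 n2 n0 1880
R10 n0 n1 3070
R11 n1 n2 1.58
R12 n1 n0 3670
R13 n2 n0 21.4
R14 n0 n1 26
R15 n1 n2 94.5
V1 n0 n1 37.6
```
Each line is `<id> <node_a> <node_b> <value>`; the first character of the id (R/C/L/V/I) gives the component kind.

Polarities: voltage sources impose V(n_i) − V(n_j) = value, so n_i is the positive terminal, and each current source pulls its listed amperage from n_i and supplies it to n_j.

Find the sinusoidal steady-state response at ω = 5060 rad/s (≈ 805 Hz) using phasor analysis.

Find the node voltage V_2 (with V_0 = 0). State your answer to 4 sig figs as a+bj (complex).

-26.10-1.196j V

Element admittances at ω=5060 rad/s:
  Y(C1) = 0.000+0.001058j S between n2,n0
  Y(R1) = 0.01748+0.000j S between n0,n2
  Y(R2) = 0.0002024+0.000j S between n0,n2
  Y(R3) = 0.006993+0.000j S between n0,n2
  Y(R4) = 0.2008+0.000j S between n1,n0
  Y(R5) = 0.05814+0.000j S between n2,n0
  Y(R6) = 0.0004292+0.000j S between n0,n2
  Y(R7) = 0.2049+0.000j S between n0,n2
  Y(C2) = 0.000+0.1042j S between n1,n2
  I1: injects 1.23 A into n0 (from n2)
  Y(R8) = 0.2262+0.000j S between n1,n0
  Y(R9) = 0.0005319+0.000j S between n2,n0
  Y(R10) = 0.0003257+0.000j S between n0,n1
  Y(R11) = 0.6329+0.000j S between n1,n2
  Y(R12) = 0.0002725+0.000j S between n1,n0
  Y(R13) = 0.04673+0.000j S between n2,n0
  Y(R14) = 0.03846+0.000j S between n0,n1
  Y(R15) = 0.01058+0.000j S between n1,n2
  V1: constraint V(n0)−V(n1) = 37.6
Assemble and solve the 3×3 MNA system:
  V(n1)=-37.60+0.000j  V(n2)=-26.10-1.196j
  i(V1)=-25.05-0.4288j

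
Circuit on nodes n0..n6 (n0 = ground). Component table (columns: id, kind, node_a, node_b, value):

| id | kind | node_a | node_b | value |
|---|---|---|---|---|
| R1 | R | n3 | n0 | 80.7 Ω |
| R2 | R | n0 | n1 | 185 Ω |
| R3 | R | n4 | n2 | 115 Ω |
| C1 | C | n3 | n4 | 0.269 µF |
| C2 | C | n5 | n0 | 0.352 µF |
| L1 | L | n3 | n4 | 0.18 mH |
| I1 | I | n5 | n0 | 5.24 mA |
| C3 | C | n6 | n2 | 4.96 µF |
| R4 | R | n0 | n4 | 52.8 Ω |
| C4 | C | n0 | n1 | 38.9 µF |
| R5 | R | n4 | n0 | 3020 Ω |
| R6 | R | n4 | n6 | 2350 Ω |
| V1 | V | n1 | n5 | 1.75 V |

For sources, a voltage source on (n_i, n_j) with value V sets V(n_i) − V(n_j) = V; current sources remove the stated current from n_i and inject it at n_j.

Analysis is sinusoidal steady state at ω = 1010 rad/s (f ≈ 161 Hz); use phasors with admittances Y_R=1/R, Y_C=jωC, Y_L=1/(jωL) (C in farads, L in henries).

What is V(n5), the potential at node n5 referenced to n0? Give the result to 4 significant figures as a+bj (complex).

-1.752+0.1319j V

Apply KCL at each of the 6 non-ground nodes and solve the resulting linear system.
Node n1: branches {R2, C4, V1} → V_1 = -0.002286+0.1319j
Node n2: branches {R3, C3} → V_2 = 0.000+0.000j
Node n3: branches {R1, C1, L1} → V_3 = 0.000+0.000j
Node n4: branches {R3, C1, L1, R4, R5, R6} → V_4 = 0.000+0.000j
Node n5: branches {C2, I1, V1} → V_5 = -1.752+0.1319j
Node n6: branches {C3, R6} → V_6 = 0.000+0.000j
Source currents: i(V1)=0.005193-0.0006230j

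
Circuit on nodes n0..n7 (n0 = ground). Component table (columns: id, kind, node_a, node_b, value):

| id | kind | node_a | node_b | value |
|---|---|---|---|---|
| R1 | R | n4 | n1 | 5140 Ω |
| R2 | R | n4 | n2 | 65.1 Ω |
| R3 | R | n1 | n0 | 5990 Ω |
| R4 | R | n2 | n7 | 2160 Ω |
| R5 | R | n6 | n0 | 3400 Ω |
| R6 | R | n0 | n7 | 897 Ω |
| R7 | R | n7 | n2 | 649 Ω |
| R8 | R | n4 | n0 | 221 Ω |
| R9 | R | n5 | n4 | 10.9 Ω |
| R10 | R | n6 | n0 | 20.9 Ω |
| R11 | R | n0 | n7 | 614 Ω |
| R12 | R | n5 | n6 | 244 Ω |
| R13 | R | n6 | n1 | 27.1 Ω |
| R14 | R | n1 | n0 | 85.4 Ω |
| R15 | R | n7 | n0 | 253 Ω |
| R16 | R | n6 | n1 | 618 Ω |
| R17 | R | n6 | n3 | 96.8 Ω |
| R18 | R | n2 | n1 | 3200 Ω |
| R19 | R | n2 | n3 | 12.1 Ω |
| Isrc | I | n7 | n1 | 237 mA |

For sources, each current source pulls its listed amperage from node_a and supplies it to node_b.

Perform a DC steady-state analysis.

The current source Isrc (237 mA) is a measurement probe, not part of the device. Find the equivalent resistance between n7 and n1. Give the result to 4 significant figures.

R_eq = 143.4 Ω

Element admittances at DC:
  Y(R1) = 0.0001946 S between n4,n1
  Y(R2) = 0.01536 S between n4,n2
  Y(R3) = 0.0001669 S between n1,n0
  Y(R4) = 0.0004630 S between n2,n7
  Y(R5) = 0.0002941 S between n6,n0
  Y(R6) = 0.001115 S between n0,n7
  Y(R7) = 0.001541 S between n7,n2
  Y(R8) = 0.004525 S between n4,n0
  Y(R9) = 0.09174 S between n5,n4
  Y(R10) = 0.04785 S between n6,n0
  Y(R11) = 0.001629 S between n0,n7
  Y(R12) = 0.004098 S between n5,n6
  Y(R13) = 0.03690 S between n6,n1
  Y(R14) = 0.01171 S between n1,n0
  Y(R15) = 0.003953 S between n7,n0
  Y(R16) = 0.001618 S between n6,n1
  Y(R17) = 0.01033 S between n6,n3
  Y(R18) = 0.0003125 S between n2,n1
  Y(R19) = 0.08264 S between n2,n3
  Isrc: injects 0.237 A into n1 (from n7)
Assemble and solve the 7×7 MNA system:
  V(n1)=6.393  V(n2)=-1.496  V(n3)=-1.073  V(n4)=-0.5281  V(n5)=-0.4067  V(n6)=2.310  V(n7)=-27.59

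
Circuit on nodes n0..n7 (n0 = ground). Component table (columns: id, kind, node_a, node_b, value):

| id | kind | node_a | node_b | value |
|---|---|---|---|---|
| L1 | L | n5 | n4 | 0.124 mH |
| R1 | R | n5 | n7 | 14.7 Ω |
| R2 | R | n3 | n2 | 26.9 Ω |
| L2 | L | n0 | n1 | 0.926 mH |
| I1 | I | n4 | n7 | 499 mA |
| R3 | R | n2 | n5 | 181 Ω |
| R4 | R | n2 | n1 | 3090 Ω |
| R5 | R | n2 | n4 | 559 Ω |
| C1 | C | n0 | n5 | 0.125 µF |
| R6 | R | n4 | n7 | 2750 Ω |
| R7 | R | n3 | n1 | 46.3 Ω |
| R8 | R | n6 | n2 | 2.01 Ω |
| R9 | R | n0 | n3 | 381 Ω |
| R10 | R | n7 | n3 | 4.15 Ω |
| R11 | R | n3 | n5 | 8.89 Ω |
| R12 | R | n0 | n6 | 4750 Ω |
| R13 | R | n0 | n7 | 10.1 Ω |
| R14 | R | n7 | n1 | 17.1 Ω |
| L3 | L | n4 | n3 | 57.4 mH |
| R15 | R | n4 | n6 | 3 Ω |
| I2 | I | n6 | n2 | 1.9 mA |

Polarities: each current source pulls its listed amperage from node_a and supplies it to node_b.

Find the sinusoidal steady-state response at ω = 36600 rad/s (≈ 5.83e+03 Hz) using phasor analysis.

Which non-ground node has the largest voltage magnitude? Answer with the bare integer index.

4

Apply KCL at each of the 7 non-ground nodes and solve the resulting linear system.
Node n1: branches {L2, R4, R7, R14} → V_1 = -0.2361-0.03196j
Node n2: branches {R2, R3, R4, R5, R8, I2} → V_2 = -2.896-1.261j
Node n3: branches {R2, R7, R9, R10, R11, L3} → V_3 = -1.047+0.03431j
Node n4: branches {L1, I1, R5, R6, L3, R15} → V_4 = -3.244-1.548j
Node n5: branches {L1, R1, R3, C1, R11} → V_5 = -2.983+0.3912j
Node n6: branches {R8, R12, R15, I2} → V_6 = -3.037-1.376j
Node n7: branches {R1, I1, R6, R10, R13, R14} → V_7 = 0.06180+0.06950j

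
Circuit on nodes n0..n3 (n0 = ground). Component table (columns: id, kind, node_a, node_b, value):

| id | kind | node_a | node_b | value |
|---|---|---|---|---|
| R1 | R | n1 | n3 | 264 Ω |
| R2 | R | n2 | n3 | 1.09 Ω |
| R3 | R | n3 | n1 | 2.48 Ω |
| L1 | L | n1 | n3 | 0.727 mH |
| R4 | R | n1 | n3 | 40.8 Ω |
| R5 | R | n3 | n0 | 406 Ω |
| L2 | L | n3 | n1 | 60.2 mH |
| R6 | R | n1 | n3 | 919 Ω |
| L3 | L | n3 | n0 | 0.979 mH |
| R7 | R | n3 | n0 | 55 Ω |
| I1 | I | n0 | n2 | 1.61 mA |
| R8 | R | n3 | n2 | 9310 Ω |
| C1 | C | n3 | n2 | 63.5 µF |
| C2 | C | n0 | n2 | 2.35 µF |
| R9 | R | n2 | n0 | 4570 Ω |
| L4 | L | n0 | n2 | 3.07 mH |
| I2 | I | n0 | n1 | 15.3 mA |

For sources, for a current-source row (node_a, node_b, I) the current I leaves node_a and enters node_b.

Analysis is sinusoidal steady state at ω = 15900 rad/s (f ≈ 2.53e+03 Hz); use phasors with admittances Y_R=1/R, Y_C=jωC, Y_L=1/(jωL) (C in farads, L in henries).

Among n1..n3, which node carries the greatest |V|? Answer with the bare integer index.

1

Element admittances at ω=15900 rad/s:
  Y(R1) = 0.003788+0.000j S between n1,n3
  Y(R2) = 0.9174+0.000j S between n2,n3
  Y(R3) = 0.4032+0.000j S between n3,n1
  Y(L1) = 0.000-0.08651j S between n1,n3
  Y(R4) = 0.02451+0.000j S between n1,n3
  Y(R5) = 0.002463+0.000j S between n3,n0
  Y(L2) = 0.000-0.001045j S between n3,n1
  Y(R6) = 0.001088+0.000j S between n1,n3
  Y(L3) = 0.000-0.06424j S between n3,n0
  Y(R7) = 0.01818+0.000j S between n3,n0
  I1: injects 0.00161 A into n2 (from n0)
  Y(R8) = 0.0001074+0.000j S between n3,n2
  Y(C1) = 0.000+1.010j S between n3,n2
  Y(C2) = 0.000+0.03737j S between n0,n2
  Y(R9) = 0.0002188+0.000j S between n2,n0
  Y(L4) = 0.000-0.02049j S between n0,n2
  I2: injects 0.0153 A into n1 (from n0)
Assemble and solve the 3×3 MNA system:
  V(n1)=0.1656+0.3042j  V(n2)=0.1336+0.2927j  V(n3)=0.1317+0.2974j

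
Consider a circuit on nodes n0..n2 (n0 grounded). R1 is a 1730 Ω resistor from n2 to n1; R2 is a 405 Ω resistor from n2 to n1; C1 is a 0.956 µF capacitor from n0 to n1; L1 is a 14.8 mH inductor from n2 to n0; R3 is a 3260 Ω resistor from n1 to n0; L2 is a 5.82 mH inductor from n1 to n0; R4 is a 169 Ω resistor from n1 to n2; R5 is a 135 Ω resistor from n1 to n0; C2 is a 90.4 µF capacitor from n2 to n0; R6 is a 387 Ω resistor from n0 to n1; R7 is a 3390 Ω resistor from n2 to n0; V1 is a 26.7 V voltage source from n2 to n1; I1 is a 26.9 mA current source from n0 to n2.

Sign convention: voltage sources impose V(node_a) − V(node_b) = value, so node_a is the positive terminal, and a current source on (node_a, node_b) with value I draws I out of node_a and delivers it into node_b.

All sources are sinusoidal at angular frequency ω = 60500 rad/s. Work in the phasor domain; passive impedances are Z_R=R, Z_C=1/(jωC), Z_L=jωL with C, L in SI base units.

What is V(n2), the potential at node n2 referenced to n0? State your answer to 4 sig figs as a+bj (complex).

0.2660-0.05414j V

Element admittances at ω=60500 rad/s:
  Y(R1) = 0.0005780+0.000j S between n2,n1
  Y(R2) = 0.002469+0.000j S between n2,n1
  Y(C1) = 0.000+0.05784j S between n0,n1
  Y(L1) = 0.000-0.001117j S between n2,n0
  Y(R3) = 0.0003067+0.000j S between n1,n0
  Y(L2) = 0.000-0.002840j S between n1,n0
  Y(R4) = 0.005917+0.000j S between n1,n2
  Y(R5) = 0.007407+0.000j S between n1,n0
  Y(C2) = 0.000+5.469j S between n2,n0
  Y(R6) = 0.002584+0.000j S between n0,n1
  Y(R7) = 0.0002950+0.000j S between n2,n0
  V1: constraint V(n2)−V(n1) = 26.7
  I1: injects 0.0269 A into n2 (from n0)
Assemble and solve the 3×3 MNA system:
  V(n1)=-26.43-0.05414j  V(n2)=0.2660-0.05414j
  i(V1)=-0.5086-1.454j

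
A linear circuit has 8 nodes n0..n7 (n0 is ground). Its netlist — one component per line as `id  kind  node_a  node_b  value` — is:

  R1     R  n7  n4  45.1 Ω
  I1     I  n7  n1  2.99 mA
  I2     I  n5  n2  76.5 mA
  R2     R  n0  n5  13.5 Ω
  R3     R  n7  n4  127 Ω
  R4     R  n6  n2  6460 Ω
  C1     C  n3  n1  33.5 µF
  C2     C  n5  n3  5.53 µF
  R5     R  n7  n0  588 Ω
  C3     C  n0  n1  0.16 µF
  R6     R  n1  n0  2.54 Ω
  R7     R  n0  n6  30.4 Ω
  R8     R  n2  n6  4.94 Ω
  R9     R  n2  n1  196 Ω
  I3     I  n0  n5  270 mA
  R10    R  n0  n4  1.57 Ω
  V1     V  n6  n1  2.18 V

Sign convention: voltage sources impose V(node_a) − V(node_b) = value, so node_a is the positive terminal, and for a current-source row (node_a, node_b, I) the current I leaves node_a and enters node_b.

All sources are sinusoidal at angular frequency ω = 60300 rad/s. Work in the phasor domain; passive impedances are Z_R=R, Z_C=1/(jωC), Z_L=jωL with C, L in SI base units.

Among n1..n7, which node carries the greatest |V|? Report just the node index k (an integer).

2

Element admittances at ω=60300 rad/s:
  Y(R1) = 0.02217+0.000j S between n7,n4
  I1: injects 0.00299 A into n1 (from n7)
  I2: injects 0.0765 A into n2 (from n5)
  Y(R2) = 0.07407+0.000j S between n0,n5
  Y(R3) = 0.007874+0.000j S between n7,n4
  Y(R4) = 0.0001548+0.000j S between n6,n2
  Y(C1) = 0.000+2.020j S between n3,n1
  Y(C2) = 0.000+0.3335j S between n5,n3
  Y(R5) = 0.001701+0.000j S between n7,n0
  Y(C3) = 0.000+0.009648j S between n0,n1
  Y(R6) = 0.3937+0.000j S between n1,n0
  Y(R7) = 0.03289+0.000j S between n0,n6
  Y(R8) = 0.2024+0.000j S between n2,n6
  Y(R9) = 0.005102+0.000j S between n2,n1
  I3: injects 0.27 A into n5 (from n0)
  Y(R10) = 0.6369+0.000j S between n0,n4
  V1: constraint V(n6)−V(n1) = 2.18
Assemble and solve the 8×8 MNA system:
  V(n1)=0.3854+0.07317j  V(n2)=2.880+0.07317j  V(n3)=0.4027-0.004014j  V(n4)=-0.004432+0.000j  V(n5)=0.5074-0.4716j  V(n6)=2.565+0.07317j  V(n7)=-0.09837+0.000j
  i(V1)=-0.02062-0.002407j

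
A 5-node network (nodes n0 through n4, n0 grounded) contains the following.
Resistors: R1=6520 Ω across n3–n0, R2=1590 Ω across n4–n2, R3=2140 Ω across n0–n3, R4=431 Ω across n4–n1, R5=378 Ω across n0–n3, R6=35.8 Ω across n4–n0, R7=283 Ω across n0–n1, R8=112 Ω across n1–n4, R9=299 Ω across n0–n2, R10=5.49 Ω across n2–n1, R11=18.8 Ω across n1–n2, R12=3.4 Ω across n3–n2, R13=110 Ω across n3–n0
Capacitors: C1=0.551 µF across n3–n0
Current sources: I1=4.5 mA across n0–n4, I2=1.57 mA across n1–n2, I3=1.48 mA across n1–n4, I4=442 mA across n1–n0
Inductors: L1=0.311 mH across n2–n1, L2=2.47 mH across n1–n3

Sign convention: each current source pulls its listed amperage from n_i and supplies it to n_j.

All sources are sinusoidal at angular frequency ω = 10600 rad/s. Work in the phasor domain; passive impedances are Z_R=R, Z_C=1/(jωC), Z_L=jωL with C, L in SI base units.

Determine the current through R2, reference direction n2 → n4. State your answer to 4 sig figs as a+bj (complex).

MNA unknowns: 4 node voltages V₁..V_4
R1: Y=0.0001534+0.000j on G[3,0]
R2: Y=0.0006289+0.000j on G[4,2]
R3: Y=0.0004673+0.000j on G[0,3]
C1: Y=0.000+0.005841j on G[3,0]
R4: Y=0.002320+0.000j on G[4,1]
I1: z[0]−=0.0045, z[4]+=0.0045
L1: Y=0.000-0.3033j on G[2,1]
I2: z[1]−=0.00157, z[2]+=0.00157
R5: Y=0.002646+0.000j on G[0,3]
R6: Y=0.02793+0.000j on G[4,0]
R7: Y=0.003534+0.000j on G[0,1]
R8: Y=0.008929+0.000j on G[1,4]
R9: Y=0.003344+0.000j on G[0,2]
L2: Y=0.000-0.03819j on G[1,3]
R10: Y=0.1821+0.000j on G[2,1]
R11: Y=0.05319+0.000j on G[1,2]
I3: z[1]−=0.00148, z[4]+=0.00148
R12: Y=0.2941+0.000j on G[3,2]
R13: Y=0.009091+0.000j on G[3,0]
I4: z[1]−=0.442, z[0]+=0.442
solve → V1=-15.68+2.694j, V2=-15.44+3.272j, V3=-14.85+3.526j, V4=-4.524+0.8128j

-0.006863+0.001546j A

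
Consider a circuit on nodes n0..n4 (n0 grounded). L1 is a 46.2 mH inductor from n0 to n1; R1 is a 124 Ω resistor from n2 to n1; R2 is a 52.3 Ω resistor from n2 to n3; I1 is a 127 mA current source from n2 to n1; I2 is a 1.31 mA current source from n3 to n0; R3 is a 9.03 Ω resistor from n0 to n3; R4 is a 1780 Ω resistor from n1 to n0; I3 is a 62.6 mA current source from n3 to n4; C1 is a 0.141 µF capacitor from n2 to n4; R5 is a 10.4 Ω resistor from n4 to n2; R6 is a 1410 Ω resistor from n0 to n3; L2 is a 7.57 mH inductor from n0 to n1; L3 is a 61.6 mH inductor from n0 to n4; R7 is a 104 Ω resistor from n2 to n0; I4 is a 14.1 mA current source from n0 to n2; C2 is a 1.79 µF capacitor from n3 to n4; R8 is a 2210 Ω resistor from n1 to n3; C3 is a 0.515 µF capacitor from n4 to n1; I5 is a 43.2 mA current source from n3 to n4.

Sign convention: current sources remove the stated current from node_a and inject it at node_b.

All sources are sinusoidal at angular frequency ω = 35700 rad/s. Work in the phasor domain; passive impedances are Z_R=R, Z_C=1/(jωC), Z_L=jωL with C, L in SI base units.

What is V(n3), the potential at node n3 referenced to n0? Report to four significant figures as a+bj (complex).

MNA unknowns: 4 node voltages V₁..V_4
L1: Y=0.000-0.0006063j on G[0,1]
R1: Y=0.008065+0.000j on G[2,1]
R2: Y=0.01912+0.000j on G[2,3]
I1: z[2]−=0.127, z[1]+=0.127
I2: z[3]−=0.00131, z[0]+=0.00131
R3: Y=0.1107+0.000j on G[0,3]
R4: Y=0.0005618+0.000j on G[1,0]
I3: z[3]−=0.0626, z[4]+=0.0626
C1: Y=0.000+0.005034j on G[2,4]
R5: Y=0.09615+0.000j on G[4,2]
R6: Y=0.0007092+0.000j on G[0,3]
L2: Y=0.000-0.003700j on G[0,1]
L3: Y=0.000-0.0004547j on G[0,4]
R7: Y=0.009615+0.000j on G[2,0]
I4: z[0]−=0.0141, z[2]+=0.0141
C2: Y=0.000+0.06390j on G[3,4]
R8: Y=0.0004525+0.000j on G[1,3]
C3: Y=0.000+0.01839j on G[4,1]
I5: z[3]−=0.0432, z[4]+=0.0432
solve → V1=6.227-7.587j, V2=0.7964-1.538j, V3=0.3144+0.4184j, V4=1.686-1.620j

0.3144+0.4184j V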